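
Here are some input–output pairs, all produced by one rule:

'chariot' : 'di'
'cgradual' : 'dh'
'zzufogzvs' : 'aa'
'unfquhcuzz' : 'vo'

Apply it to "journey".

The rule is to shift every letter 1 place forward in the alphabet (wrapping around), then keep only the first 2 characters.
Applying both steps to "journey": "kpvsofz", then "kp".

kp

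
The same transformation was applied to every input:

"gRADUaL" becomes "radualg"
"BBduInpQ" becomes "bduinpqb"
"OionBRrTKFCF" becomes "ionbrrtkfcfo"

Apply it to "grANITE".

raniteg

The rule is to move the first character to the end, then convert every letter to lowercase.
"grANITE" → "raniteg".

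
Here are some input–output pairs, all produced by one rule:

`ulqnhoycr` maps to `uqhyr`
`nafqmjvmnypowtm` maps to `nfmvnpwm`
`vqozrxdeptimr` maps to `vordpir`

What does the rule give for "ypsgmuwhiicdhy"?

The pattern: keep every other character starting from the first (positions 1st, 3rd, 5th, ...).
For "ypsgmuwhiicdhy" the result is "ysmwich".

ysmwich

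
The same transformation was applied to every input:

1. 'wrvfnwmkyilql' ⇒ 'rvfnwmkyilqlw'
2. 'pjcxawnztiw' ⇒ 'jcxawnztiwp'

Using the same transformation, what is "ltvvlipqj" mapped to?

tvvlipqjl

The transformation: move the first character to the end.
Applying that to "ltvvlipqj" gives "tvvlipqjl".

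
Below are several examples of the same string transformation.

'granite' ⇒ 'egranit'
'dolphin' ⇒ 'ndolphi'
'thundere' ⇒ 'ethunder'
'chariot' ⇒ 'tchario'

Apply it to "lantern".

nlanter

What's happening: move the last character to the front.
Applying that to "lantern" gives "nlanter".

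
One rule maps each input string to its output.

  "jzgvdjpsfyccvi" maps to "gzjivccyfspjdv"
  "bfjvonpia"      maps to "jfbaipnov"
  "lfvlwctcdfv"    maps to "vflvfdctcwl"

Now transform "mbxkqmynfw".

What's happening: reverse the string, then move the last 3 characters to the front (rotate right by 3).
Doing the same to "mbxkqmynfw": "xbmwfnymqk".

xbmwfnymqk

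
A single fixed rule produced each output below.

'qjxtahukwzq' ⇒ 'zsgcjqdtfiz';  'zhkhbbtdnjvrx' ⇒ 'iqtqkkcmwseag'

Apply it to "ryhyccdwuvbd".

What's happening: shift every letter 9 places forward in the alphabet (wrapping around).
So "ryhyccdwuvbd" becomes "ahqhllmfdekm".

ahqhllmfdekm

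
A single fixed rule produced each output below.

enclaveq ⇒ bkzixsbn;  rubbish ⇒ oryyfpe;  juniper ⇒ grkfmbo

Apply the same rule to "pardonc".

Each output is the input with this applied: shift every letter 3 places backward in the alphabet (wrapping around).
For "pardonc" the result is "mxoalkz".

mxoalkz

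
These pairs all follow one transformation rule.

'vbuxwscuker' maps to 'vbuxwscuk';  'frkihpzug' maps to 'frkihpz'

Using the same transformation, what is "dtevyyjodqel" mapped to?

dtevyyjodq

In each case the input is transformed by: delete the last 2 characters.
For "dtevyyjodqel" the result is "dtevyyjodq".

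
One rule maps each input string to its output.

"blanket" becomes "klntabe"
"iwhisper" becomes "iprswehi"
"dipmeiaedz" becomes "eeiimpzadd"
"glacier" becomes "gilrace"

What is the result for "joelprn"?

Each output is the input with this applied: sort the characters into alphabetical order, then move the first 3 characters to the end (rotate left by 3).
On "joelprn" that produces "noprejl".

noprejl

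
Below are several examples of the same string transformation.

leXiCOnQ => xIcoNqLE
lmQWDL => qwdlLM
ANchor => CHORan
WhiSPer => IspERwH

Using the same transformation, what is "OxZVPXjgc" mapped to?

Each output is the input with this applied: flip the case of every letter, then move the first 2 characters to the end (rotate left by 2).
Starting from "OxZVPXjgc": after the first operation, "oXzvpxJGC"; after the second, "zvpxJGCoX".

zvpxJGCoX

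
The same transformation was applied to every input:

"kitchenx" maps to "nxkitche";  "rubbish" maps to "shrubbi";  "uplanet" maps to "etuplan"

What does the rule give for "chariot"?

Looking at the pairs, the operation is to move the last 2 characters to the front (rotate right by 2).
Applying that to "chariot" gives "otchari".

otchari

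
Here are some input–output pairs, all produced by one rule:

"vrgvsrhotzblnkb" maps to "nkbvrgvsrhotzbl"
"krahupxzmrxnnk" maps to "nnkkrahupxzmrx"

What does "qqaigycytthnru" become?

Each output is the input with this applied: move the last 3 characters to the front (rotate right by 3).
For "qqaigycytthnru" the result is "nruqqaigycytth".

nruqqaigycytth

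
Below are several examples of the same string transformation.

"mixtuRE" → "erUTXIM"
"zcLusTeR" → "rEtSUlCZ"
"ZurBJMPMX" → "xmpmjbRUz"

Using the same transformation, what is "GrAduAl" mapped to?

LaUDaRg

Each output is the input with this applied: flip the case of every letter, then reverse the string.
Applying that to "GrAduAl" gives "LaUDaRg".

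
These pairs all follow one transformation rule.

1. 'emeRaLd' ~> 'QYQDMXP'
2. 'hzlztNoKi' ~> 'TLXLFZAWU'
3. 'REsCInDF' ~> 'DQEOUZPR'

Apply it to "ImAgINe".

In each case the input is transformed by: shift every letter 12 places forward in the alphabet (wrapping around), then convert every letter to uppercase.
Applying both steps to "ImAgINe": "UyMsUZq", then "UYMSUZQ".

UYMSUZQ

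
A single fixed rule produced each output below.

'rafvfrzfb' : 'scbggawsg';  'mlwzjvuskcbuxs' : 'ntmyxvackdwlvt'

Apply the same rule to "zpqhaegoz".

aaqprhifb

Each output is the input with this applied: take characters alternately from the front and the back (1st, last, 2nd, 2nd-last, ...), then shift every letter 1 place forward in the alphabet (wrapping around).
Working it through for "zpqhaegoz": intermediate "zzpoqghea", final "aaqprhifb".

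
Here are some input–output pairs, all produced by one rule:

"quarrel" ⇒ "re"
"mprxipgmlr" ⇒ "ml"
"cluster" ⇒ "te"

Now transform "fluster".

In each case the input is transformed by: move the last character to the front, then keep only the last 2 characters.
For "fluster", step one produces "rfluste"; step two turns that into "te".

te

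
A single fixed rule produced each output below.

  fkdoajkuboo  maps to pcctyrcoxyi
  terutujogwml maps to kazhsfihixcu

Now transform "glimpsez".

gsnuzwad

The transformation: shift every letter 12 places backward in the alphabet (wrapping around), then move the last 3 characters to the front (rotate right by 3).
Working it through for "glimpsez": intermediate "uzwadgsn", final "gsnuzwad".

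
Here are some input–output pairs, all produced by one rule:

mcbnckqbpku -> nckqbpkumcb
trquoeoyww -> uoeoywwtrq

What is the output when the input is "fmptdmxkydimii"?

The rule is to move the first 3 characters to the end (rotate left by 3).
Applying that to "fmptdmxkydimii" gives "tdmxkydimiifmp".

tdmxkydimiifmp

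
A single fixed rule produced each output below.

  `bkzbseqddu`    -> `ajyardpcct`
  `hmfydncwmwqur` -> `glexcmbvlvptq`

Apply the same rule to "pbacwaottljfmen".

The pattern: shift every letter 1 place backward in the alphabet (wrapping around).
So "pbacwaottljfmen" becomes "oazbvznsskieldm".

oazbvznsskieldm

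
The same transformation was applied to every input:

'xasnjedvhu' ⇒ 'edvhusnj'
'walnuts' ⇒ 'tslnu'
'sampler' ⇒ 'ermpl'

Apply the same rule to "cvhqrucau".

ucauhqr

Rule — delete the first 2 characters, then move the first 3 characters to the end (rotate left by 3).
On "cvhqrucau" that produces "ucauhqr".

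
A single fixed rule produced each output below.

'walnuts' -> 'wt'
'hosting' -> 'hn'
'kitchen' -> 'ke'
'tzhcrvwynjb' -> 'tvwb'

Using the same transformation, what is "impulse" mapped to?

is

In each case the input is transformed by: swap each adjacent pair of characters (1↔2, 3↔4, ...), then keep one character in every 3, starting at position 2 (positions 2nd, 5th, 8th, ...).
Working it through for "impulse": intermediate "miupsle", final "is".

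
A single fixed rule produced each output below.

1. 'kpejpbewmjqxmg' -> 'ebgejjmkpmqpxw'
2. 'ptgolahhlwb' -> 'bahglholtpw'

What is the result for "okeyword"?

edokroyw

The pattern: sort the characters into alphabetical order, then swap each adjacent pair of characters (1↔2, 3↔4, ...).
Applying both steps to "okeyword": "dekoorwy", then "edokroyw".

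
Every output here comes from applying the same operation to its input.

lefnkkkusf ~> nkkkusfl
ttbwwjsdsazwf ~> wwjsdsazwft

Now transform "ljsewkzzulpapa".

ewkzzulpapal

The transformation: move the first 3 characters to the end (rotate left by 3), then delete the last 2 characters.
Working it through for "ljsewkzzulpapa": intermediate "ewkzzulpapaljs", final "ewkzzulpapal".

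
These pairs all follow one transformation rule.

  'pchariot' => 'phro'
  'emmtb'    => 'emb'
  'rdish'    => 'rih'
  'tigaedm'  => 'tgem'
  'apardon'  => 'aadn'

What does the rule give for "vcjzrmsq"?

Looking at the pairs, the operation is to keep every other character starting from the first (positions 1st, 3rd, 5th, ...).
For "vcjzrmsq" the result is "vjrs".

vjrs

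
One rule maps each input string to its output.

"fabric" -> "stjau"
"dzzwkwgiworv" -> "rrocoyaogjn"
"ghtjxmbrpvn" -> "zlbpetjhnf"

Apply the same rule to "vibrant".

The rule is to delete the first character, then shift every letter 8 places backward in the alphabet (wrapping around).
"vibrant" → "ibrant" → "atjsfl".

atjsfl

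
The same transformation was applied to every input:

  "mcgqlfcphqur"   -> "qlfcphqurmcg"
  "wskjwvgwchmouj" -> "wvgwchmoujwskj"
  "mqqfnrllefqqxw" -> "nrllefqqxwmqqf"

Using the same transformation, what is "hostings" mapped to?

Each output is the input with this applied: move the last 3 characters to the front (rotate right by 3), then swap the front and back halves of the string.
On "hostings": the first step gives "ngshosti", and the second then gives "ostingsh".

ostingsh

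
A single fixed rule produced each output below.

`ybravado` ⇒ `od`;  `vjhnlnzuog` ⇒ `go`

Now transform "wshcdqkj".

jk

The rule is to swap each adjacent pair of characters (1↔2, 3↔4, ...), then keep only the last 2 characters.
Applying both steps to "wshcdqkj": "swchqdjk", then "jk".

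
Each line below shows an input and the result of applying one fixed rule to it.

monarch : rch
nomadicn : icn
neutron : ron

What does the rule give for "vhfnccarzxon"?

xon

The rule is to keep only the last 3 characters.
Applying that to "vhfnccarzxon" gives "xon".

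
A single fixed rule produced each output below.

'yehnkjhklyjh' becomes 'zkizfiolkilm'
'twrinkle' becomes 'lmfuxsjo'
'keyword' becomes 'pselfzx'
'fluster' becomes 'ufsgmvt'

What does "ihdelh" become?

fmijie

What's happening: shift every letter 1 place forward in the alphabet (wrapping around), then move the last 3 characters to the front (rotate right by 3).
For "ihdelh", step one produces "jiefmi"; step two turns that into "fmijie".
(Check on "yehnkjhklyjh": → "zfiolkilmzki" → "zkizfiolkilm" ✓)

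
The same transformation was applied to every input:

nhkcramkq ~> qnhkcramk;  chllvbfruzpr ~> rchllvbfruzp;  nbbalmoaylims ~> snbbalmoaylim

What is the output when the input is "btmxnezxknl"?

lbtmxnezxkn

The pattern: move the last character to the front.
So "btmxnezxknl" becomes "lbtmxnezxkn".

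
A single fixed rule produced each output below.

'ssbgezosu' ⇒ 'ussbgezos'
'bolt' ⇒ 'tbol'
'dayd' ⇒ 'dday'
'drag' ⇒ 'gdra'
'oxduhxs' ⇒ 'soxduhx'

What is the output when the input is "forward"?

dforwar

The pattern: move the last character to the front.
So "forward" becomes "dforwar".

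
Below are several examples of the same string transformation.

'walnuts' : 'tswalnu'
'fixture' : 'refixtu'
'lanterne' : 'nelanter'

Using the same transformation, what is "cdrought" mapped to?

The pattern: move the last 2 characters to the front (rotate right by 2).
On "cdrought" that produces "htcdroug".

htcdroug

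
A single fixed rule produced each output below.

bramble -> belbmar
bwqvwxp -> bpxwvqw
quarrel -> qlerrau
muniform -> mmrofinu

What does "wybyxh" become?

What's happening: move the first character to the end, then reverse the string.
Applying that to "wybyxh" gives "whxyby".

whxyby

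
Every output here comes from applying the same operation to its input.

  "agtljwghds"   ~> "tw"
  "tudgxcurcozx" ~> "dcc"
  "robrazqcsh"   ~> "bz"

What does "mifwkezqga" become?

In each case the input is transformed by: delete the last 2 characters, then keep one character in every 3, starting at position 3 (positions 3rd, 6th, 9th, ...).
On "mifwkezqga": the first step gives "mifwkezq", and the second then gives "fe".

fe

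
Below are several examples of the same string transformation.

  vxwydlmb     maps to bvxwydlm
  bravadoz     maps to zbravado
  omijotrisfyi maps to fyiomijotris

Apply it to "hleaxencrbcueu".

The pattern: swap the front and back halves of the string, then move the first 3 characters to the end (rotate left by 3).
"hleaxencrbcueu" → "crbcueuhleaxen" → "cueuhleaxencrb".

cueuhleaxencrb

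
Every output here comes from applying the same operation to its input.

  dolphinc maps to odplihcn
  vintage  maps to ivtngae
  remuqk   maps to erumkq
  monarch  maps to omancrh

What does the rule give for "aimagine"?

Rule — swap each adjacent pair of characters (1↔2, 3↔4, ...).
Applying that to "aimagine" gives "iaamigen".

iaamigen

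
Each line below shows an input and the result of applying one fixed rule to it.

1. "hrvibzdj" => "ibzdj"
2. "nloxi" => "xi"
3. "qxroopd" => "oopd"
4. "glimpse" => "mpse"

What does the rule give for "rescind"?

cind

What's happening: delete the first 3 characters.
Applying that to "rescind" gives "cind".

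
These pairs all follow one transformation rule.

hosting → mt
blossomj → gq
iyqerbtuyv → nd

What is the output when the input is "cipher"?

Each output is the input with this applied: shift every letter 5 places forward in the alphabet (wrapping around), then keep only the first 2 characters.
For "cipher", step one produces "hnumjw"; step two turns that into "hn".

hn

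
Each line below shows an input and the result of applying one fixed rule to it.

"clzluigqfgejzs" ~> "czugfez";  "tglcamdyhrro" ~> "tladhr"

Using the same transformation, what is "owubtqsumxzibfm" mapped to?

In each case the input is transformed by: keep every other character starting from the first (positions 1st, 3rd, 5th, ...).
So "owubtqsumxzibfm" becomes "outsmzbm".

outsmzbm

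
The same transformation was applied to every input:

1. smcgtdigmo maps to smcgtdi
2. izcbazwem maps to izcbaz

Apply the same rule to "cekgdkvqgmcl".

cekgdkvqg

What's happening: delete the last 3 characters.
"cekgdkvqgmcl" → "cekgdkvqg".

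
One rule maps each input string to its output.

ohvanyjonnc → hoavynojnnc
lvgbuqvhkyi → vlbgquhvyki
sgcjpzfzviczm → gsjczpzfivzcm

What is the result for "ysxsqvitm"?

sysxvqtim

Rule — swap each adjacent pair of characters (1↔2, 3↔4, ...).
Applying that to "ysxsqvitm" gives "sysxvqtim".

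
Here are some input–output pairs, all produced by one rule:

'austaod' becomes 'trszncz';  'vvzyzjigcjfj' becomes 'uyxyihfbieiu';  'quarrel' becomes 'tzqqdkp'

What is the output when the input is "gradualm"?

Looking at the pairs, the operation is to shift every letter 1 place backward in the alphabet (wrapping around), then move the first character to the end.
Working it through for "gradualm": intermediate "fqzctzkl", final "qzctzklf".

qzctzklf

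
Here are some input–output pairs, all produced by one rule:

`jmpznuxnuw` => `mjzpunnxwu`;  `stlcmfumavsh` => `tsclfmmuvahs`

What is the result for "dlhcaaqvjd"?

The pattern: swap each adjacent pair of characters (1↔2, 3↔4, ...).
On "dlhcaaqvjd" that produces "ldchaavqdj".

ldchaavqdj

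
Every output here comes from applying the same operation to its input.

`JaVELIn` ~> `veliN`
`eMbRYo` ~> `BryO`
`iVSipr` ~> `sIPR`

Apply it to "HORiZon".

rIzON

The pattern: delete the first 2 characters, then flip the case of every letter.
Applying both steps to "HORiZon": "RiZon", then "rIzON".
(Check on "iVSipr": → "Sipr" → "sIPR" ✓)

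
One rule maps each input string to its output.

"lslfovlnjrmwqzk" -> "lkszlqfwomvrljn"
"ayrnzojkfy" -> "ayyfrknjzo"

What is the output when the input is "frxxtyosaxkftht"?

The rule is to take characters alternately from the front and the back (1st, last, 2nd, 2nd-last, ...).
Doing the same to "frxxtyosaxkftht": "ftrhxtxftkyxoas".

ftrhxtxftkyxoas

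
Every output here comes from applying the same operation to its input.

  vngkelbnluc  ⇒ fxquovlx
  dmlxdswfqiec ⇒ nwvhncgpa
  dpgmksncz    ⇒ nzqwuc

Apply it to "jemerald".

towob

Looking at the pairs, the operation is to shift every letter 10 places forward in the alphabet (wrapping around), then delete the last 3 characters.
Applying both steps to "jemerald": "towobkvn", then "towob".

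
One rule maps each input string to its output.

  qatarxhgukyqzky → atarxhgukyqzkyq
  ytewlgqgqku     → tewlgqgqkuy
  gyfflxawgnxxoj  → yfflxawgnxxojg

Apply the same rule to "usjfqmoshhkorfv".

sjfqmoshhkorfvu

Looking at the pairs, the operation is to move the first character to the end.
Applying that to "usjfqmoshhkorfv" gives "sjfqmoshhkorfvu".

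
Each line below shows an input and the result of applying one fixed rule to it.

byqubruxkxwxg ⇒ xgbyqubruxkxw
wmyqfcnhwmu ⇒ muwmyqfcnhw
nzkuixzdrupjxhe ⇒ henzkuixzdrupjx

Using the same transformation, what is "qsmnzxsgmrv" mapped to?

Looking at the pairs, the operation is to move the last 2 characters to the front (rotate right by 2).
"qsmnzxsgmrv" → "rvqsmnzxsgm".

rvqsmnzxsgm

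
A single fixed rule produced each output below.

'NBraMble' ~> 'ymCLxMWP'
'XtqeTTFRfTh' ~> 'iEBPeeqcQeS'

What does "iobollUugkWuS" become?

TZMZWWfFRVhFd

The rule is to flip the case of every letter, then shift every letter 11 places forward in the alphabet (wrapping around).
Working it through for "iobollUugkWuS": intermediate "IOBOLLuUGKwUs", final "TZMZWWfFRVhFd".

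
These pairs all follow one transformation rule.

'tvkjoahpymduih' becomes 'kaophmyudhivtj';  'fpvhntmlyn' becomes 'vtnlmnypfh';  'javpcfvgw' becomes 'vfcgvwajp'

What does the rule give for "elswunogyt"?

In each case the input is transformed by: swap each adjacent pair of characters (1↔2, 3↔4, ...), then move the first 3 characters to the end (rotate left by 3).
So "elswunogyt" becomes "snugotylew".

snugotylew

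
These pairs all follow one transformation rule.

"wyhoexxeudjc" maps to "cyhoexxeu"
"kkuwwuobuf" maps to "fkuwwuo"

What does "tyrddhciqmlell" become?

The rule is to swap the first and last characters, then delete the last 3 characters.
"tyrddhciqmlell" → "lyrddhciqmlelt" → "lyrddhciqml".

lyrddhciqml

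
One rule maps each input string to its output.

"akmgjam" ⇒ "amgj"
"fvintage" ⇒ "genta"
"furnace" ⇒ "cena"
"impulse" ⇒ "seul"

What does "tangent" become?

ntge

The transformation: delete the first 3 characters, then move the last 2 characters to the front (rotate right by 2).
Applying that to "tangent" gives "ntge".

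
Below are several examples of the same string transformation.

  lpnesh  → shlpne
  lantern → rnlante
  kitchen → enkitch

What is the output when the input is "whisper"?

Looking at the pairs, the operation is to move the last 2 characters to the front (rotate right by 2).
So "whisper" becomes "erwhisp".

erwhisp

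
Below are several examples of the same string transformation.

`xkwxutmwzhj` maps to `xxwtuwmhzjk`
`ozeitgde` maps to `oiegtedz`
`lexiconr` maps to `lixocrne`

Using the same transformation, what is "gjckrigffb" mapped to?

The pattern: swap each adjacent pair of characters (1↔2, 3↔4, ...), then move the first character to the end.
Doing the same to "gjckrigffb": "gkcirfgbfj".

gkcirfgbfj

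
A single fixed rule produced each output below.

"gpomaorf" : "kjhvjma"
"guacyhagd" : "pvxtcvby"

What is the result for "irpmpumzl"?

mkhkphug

What's happening: delete the first character, then shift every letter 5 places backward in the alphabet (wrapping around).
Starting from "irpmpumzl": after the first operation, "rpmpumzl"; after the second, "mkhkphug".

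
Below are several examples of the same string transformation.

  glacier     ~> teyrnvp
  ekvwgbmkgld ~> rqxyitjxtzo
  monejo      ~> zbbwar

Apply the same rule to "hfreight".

ugsuetrv

Looking at the pairs, the operation is to take characters alternately from the front and the back (1st, last, 2nd, 2nd-last, ...), then shift every letter 13 places forward in the alphabet (wrapping around) — i.e. ROT13.
On "hfreight": the first step gives "htfhrgei", and the second then gives "ugsuetrv".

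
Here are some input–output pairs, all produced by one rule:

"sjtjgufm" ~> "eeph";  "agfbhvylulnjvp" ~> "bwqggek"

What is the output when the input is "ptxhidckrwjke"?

ocyfrf

Looking at the pairs, the operation is to keep every other character starting from the second (positions 2nd, 4th, 6th, ...), then shift every letter 5 places backward in the alphabet (wrapping around).
Working it through for "ptxhidckrwjke": intermediate "thdkwk", final "ocyfrf".
(Check on "agfbhvylulnjvp": → "gbvlljp" → "bwqggek" ✓)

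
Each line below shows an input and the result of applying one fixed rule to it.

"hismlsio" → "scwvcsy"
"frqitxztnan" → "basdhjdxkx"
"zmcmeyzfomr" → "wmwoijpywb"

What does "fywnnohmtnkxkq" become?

igxxyrwdxuhua

Looking at the pairs, the operation is to shift every letter 10 places forward in the alphabet (wrapping around), then delete the first character.
"fywnnohmtnkxkq" → "igxxyrwdxuhua".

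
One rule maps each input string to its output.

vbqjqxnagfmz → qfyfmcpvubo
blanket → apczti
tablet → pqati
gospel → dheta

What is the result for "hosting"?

Looking at the pairs, the operation is to delete the first character, then shift every letter 11 places backward in the alphabet (wrapping around).
Applying both steps to "hosting": "osting", then "dhixcv".

dhixcv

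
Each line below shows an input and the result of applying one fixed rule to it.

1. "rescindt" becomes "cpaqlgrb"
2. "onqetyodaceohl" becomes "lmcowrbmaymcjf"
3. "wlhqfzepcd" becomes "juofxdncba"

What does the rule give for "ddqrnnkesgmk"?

bbpollcieqik

The pattern: shift every letter 2 places backward in the alphabet (wrapping around), then swap each adjacent pair of characters (1↔2, 3↔4, ...).
"ddqrnnkesgmk" → "bbopllicqeki" → "bbpollcieqik".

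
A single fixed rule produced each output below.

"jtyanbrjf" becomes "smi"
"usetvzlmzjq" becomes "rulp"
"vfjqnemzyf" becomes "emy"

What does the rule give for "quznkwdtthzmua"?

In each case the input is transformed by: shift every letter 1 place backward in the alphabet (wrapping around), then keep one character in every 3, starting at position 2 (positions 2nd, 5th, 8th, ...).
For "quznkwdtthzmua" the result is "tjsyz".

tjsyz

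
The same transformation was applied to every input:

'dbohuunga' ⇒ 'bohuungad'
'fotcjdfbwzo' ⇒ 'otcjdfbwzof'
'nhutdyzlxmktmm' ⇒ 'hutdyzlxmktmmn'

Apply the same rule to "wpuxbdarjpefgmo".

puxbdarjpefgmow

The pattern: move the first character to the end.
Applying that to "wpuxbdarjpefgmo" gives "puxbdarjpefgmow".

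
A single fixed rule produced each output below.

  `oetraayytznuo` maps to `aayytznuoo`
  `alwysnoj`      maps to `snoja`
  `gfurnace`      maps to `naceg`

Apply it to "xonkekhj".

The pattern: move the first character to the end, then delete the first 3 characters.
On "xonkekhj": the first step gives "onkekhjx", and the second then gives "ekhjx".

ekhjx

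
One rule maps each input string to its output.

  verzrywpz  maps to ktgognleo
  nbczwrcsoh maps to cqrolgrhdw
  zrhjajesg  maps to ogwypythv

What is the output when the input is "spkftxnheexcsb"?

hezuimcwttmrhq

The transformation: shift every letter 11 places backward in the alphabet (wrapping around).
For "spkftxnheexcsb" the result is "hezuimcwttmrhq".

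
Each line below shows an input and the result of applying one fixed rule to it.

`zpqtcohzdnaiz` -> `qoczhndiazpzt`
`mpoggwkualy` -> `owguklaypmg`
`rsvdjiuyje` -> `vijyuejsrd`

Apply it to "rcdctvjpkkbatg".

dvtpjkkabgtcrc

In each case the input is transformed by: swap each adjacent pair of characters (1↔2, 3↔4, ...), then move the first 3 characters to the end (rotate left by 3).
On "rcdctvjpkkbatg": the first step gives "crcdvtpjkkabgt", and the second then gives "dvtpjkkabgtcrc".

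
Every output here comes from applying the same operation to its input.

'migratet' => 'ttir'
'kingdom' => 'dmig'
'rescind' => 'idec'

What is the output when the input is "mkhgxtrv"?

The rule is to move the last 3 characters to the front (rotate right by 3), then keep every other character starting from the first (positions 1st, 3rd, 5th, ...).
Applying that to "mkhgxtrv" gives "tvkg".

tvkg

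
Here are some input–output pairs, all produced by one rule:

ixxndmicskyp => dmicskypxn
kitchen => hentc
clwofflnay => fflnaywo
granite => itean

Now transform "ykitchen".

In each case the input is transformed by: delete the first 2 characters, then move the first 2 characters to the end (rotate left by 2).
"ykitchen" → "chenit".

chenit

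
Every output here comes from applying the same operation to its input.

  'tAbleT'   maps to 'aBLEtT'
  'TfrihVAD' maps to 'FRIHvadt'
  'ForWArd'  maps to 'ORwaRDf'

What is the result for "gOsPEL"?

oSpelG

Rule — move the first character to the end, then flip the case of every letter.
Working it through for "gOsPEL": intermediate "OsPELg", final "oSpelG".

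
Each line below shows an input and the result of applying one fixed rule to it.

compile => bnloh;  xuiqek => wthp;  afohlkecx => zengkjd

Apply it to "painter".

In each case the input is transformed by: shift every letter 1 place backward in the alphabet (wrapping around), then delete the last 2 characters.
So "painter" becomes "ozhms".

ozhms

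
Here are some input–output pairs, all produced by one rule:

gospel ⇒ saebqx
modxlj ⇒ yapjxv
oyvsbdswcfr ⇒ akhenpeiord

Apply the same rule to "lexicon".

xqjuoaz

The transformation: shift every letter 12 places forward in the alphabet (wrapping around).
On "lexicon" that produces "xqjuoaz".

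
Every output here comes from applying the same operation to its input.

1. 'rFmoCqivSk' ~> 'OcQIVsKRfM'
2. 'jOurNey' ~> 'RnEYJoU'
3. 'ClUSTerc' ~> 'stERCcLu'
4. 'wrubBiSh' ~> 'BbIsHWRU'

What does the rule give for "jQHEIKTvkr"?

Rule — flip the case of every letter, then move the first 3 characters to the end (rotate left by 3).
On "jQHEIKTvkr" that produces "eiktVKRJqh".

eiktVKRJqh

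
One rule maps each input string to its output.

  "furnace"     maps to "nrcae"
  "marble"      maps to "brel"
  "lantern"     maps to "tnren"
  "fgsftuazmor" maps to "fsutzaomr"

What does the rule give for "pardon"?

drno

Each output is the input with this applied: swap each adjacent pair of characters (1↔2, 3↔4, ...), then delete the first 2 characters.
"pardon" → "apdrno" → "drno".
(Check on "lantern": → "altnren" → "tnren" ✓)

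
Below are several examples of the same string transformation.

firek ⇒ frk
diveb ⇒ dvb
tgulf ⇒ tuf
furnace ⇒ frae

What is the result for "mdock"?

What's happening: keep every other character starting from the first (positions 1st, 3rd, 5th, ...).
So "mdock" becomes "mok".

mok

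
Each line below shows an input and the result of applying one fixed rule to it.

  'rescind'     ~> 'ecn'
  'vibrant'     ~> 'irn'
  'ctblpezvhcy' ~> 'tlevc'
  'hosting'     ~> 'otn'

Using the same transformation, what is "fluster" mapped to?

What's happening: keep every other character starting from the second (positions 2nd, 4th, 6th, ...).
Doing the same to "fluster": "lse".

lse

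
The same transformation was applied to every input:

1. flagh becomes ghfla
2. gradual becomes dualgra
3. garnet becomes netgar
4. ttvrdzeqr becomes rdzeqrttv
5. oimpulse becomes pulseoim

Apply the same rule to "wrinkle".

The rule is to move the first 3 characters to the end (rotate left by 3).
So "wrinkle" becomes "nklewri".

nklewri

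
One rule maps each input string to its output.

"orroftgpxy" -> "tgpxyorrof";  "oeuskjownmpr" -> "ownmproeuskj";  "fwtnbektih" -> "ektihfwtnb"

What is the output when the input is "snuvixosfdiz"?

In each case the input is transformed by: swap the front and back halves of the string.
For "snuvixosfdiz" the result is "osfdizsnuvix".

osfdizsnuvix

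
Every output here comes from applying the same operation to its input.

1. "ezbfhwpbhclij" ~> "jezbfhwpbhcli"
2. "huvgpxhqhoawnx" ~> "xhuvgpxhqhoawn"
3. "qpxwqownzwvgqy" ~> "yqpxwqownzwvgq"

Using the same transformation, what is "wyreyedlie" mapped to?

The pattern: move the last character to the front.
For "wyreyedlie" the result is "ewyreyedli".

ewyreyedli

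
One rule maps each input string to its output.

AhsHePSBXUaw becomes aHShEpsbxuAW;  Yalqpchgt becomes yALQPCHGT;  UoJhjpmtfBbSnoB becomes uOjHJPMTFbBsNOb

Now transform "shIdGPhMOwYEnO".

In each case the input is transformed by: flip the case of every letter.
Doing the same to "shIdGPhMOwYEnO": "SHiDgpHmoWyeNo".

SHiDgpHmoWyeNo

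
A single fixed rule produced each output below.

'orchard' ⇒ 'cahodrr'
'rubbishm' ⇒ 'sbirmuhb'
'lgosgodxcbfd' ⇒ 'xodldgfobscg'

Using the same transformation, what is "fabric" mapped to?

Rule — take characters alternately from the front and the back (1st, last, 2nd, 2nd-last, ...), then move the last 3 characters to the front (rotate right by 3).
Starting from "fabric": after the first operation, "fcaibr"; after the second, "ibrfca".

ibrfca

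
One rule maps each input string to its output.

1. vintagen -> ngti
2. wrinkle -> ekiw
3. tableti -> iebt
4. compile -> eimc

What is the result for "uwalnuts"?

sulw

The rule is to reverse the string, then keep every other character starting from the first (positions 1st, 3rd, 5th, ...).
Doing the same to "uwalnuts": "sulw".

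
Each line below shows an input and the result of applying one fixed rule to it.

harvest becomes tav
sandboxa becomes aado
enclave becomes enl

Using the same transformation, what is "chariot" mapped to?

thr

Each output is the input with this applied: move the last 2 characters to the front (rotate right by 2), then keep every other character starting from the second (positions 2nd, 4th, 6th, ...).
For "chariot", step one produces "otchari"; step two turns that into "thr".
(Check on "harvest": → "stharve" → "tav" ✓)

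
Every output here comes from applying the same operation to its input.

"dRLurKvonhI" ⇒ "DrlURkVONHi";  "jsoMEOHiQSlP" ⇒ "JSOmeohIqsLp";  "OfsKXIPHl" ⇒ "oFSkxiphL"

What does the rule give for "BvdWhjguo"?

bVDwHJGUO

The rule is to flip the case of every letter.
Applying that to "BvdWhjguo" gives "bVDwHJGUO".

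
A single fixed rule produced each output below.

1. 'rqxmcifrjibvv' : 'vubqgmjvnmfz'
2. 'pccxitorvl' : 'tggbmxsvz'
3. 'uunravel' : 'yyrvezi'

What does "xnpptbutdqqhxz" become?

brttxfyxhuulb

The pattern: shift every letter 4 places forward in the alphabet (wrapping around), then delete the last character.
Working it through for "xnpptbutdqqhxz": intermediate "brttxfyxhuulbd", final "brttxfyxhuulb".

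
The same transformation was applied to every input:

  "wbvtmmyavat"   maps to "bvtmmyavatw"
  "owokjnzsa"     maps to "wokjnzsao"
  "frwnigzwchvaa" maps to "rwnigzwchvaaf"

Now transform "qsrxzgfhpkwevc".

srxzgfhpkwevcq

Rule — move the first character to the end.
Applying that to "qsrxzgfhpkwevc" gives "srxzgfhpkwevcq".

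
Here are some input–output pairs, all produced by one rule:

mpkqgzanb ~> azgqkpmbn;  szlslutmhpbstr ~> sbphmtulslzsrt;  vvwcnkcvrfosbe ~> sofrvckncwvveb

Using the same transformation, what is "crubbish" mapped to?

ibburchs

The transformation: move the last 2 characters to the front (rotate right by 2), then reverse the string.
"crubbish" → "ibburchs".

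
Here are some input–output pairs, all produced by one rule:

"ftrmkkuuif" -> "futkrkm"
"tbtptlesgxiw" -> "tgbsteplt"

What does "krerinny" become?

kirre

The pattern: delete the last 3 characters, then take characters alternately from the front and the back (1st, last, 2nd, 2nd-last, ...).
On "krerinny": the first step gives "kreri", and the second then gives "kirre".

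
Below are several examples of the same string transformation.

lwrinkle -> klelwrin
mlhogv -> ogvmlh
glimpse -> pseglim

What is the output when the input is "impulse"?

lseimpu

In each case the input is transformed by: move the last 3 characters to the front (rotate right by 3).
Doing the same to "impulse": "lseimpu".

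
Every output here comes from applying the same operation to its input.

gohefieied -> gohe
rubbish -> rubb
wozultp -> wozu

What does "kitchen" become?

The pattern: keep only the first 4 characters.
Applying that to "kitchen" gives "kitc".

kitc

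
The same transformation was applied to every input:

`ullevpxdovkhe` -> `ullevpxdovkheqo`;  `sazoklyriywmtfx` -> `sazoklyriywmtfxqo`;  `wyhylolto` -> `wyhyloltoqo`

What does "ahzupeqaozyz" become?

ahzupeqaozyzqo

Rule — append "qo".
Applying that to "ahzupeqaozyz" gives "ahzupeqaozyzqo".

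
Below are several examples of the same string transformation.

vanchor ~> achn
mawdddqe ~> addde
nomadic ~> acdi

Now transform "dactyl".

acd

Each output is the input with this applied: sort the characters into alphabetical order, then delete the last 3 characters.
Working it through for "dactyl": intermediate "acdlty", final "acd".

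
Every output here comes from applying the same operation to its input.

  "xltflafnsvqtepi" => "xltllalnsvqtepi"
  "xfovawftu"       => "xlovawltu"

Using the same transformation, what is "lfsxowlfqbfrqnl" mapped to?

The pattern: replace every "f" with "l".
"lfsxowlfqbfrqnl" → "llsxowllqblrqnl".

llsxowllqblrqnl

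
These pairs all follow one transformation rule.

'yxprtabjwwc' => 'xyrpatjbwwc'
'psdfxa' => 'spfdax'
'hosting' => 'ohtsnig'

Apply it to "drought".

rduohgt

The rule is to swap each adjacent pair of characters (1↔2, 3↔4, ...).
On "drought" that produces "rduohgt".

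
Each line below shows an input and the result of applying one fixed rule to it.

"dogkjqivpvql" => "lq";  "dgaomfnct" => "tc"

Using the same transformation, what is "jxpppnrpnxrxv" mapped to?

vx

In each case the input is transformed by: reverse the string, then keep only the first 2 characters.
On "jxpppnrpnxrxv": the first step gives "vxrxnprnpppxj", and the second then gives "vx".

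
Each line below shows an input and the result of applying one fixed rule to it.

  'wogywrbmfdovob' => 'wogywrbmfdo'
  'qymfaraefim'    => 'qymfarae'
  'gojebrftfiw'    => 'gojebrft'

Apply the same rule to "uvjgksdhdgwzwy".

uvjgksdhdgw

The pattern: delete the last 3 characters.
"uvjgksdhdgwzwy" → "uvjgksdhdgw".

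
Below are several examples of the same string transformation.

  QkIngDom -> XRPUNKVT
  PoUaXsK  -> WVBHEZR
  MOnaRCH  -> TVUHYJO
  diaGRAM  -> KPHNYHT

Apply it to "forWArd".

Rule — shift every letter 7 places forward in the alphabet (wrapping around), then convert every letter to uppercase.
Applying that to "forWArd" gives "MVYDHYK".

MVYDHYK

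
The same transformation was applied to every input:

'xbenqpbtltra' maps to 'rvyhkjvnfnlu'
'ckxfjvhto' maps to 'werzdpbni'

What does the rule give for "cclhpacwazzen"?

wwfbjuwquttyh

Each output is the input with this applied: shift every letter 6 places backward in the alphabet (wrapping around).
"cclhpacwazzen" → "wwfbjuwquttyh".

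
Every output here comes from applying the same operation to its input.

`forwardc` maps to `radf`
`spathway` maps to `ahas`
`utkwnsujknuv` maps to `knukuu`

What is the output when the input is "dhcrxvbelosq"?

cxblsd

Looking at the pairs, the operation is to move the first character to the end, then keep every other character starting from the second (positions 2nd, 4th, 6th, ...).
On "dhcrxvbelosq": the first step gives "hcrxvbelosqd", and the second then gives "cxblsd".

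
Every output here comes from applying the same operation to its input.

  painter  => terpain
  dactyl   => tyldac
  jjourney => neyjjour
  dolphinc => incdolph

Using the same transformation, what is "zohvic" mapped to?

The pattern: move the last 3 characters to the front (rotate right by 3).
On "zohvic" that produces "viczoh".

viczoh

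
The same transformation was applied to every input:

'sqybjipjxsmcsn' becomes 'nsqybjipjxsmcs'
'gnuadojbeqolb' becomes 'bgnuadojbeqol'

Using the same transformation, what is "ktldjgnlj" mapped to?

jktldjgnl

Rule — move the last character to the front.
"ktldjgnlj" → "jktldjgnl".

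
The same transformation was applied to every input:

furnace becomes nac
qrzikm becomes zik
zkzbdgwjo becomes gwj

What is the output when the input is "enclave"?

Each output is the input with this applied: move the last character to the front, then keep only the last 3 characters.
For "enclave", step one produces "eenclav"; step two turns that into "lav".

lav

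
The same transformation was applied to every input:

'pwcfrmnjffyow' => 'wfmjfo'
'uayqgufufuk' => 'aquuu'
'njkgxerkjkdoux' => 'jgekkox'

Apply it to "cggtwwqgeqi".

Rule — keep every other character starting from the second (positions 2nd, 4th, 6th, ...).
So "cggtwwqgeqi" becomes "gtwgq".

gtwgq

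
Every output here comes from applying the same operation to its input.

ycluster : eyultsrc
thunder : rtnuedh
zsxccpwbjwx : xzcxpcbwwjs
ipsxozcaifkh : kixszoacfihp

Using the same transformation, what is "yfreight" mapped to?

hyergitf

Rule — swap each adjacent pair of characters (1↔2, 3↔4, ...), then swap the first and last characters.
Applying both steps to "yfreight": "fyergith", then "hyergitf".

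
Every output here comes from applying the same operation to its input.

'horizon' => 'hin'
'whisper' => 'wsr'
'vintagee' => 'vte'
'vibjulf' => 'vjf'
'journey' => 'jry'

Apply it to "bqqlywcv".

blc

Looking at the pairs, the operation is to keep one character in every 3, starting at position 1 (positions 1st, 4th, 7th, ...).
"bqqlywcv" → "blc".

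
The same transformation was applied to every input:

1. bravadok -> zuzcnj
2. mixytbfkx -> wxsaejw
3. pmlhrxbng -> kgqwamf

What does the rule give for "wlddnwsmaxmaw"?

ccmvrlzwlzv

What's happening: shift every letter 1 place backward in the alphabet (wrapping around), then delete the first 2 characters.
Applying both steps to "wlddnwsmaxmaw": "vkccmvrlzwlzv", then "ccmvrlzwlzv".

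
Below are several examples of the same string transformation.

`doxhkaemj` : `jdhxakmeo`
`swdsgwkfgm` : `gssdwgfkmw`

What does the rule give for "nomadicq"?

cnamidqo

The pattern: swap each adjacent pair of characters (1↔2, 3↔4, ...), then swap the first and last characters.
Starting from "nomadicq": after the first operation, "onamidqc"; after the second, "cnamidqo".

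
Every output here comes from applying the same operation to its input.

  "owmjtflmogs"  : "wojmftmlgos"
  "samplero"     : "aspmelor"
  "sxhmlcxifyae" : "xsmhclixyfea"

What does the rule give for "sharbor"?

The rule is to swap each adjacent pair of characters (1↔2, 3↔4, ...).
Doing the same to "sharbor": "hsraobr".

hsraobr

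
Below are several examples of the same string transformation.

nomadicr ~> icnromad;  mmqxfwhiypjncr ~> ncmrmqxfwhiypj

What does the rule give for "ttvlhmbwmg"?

wmtgtvlhmb

In each case the input is transformed by: swap the first and last characters, then move the last 3 characters to the front (rotate right by 3).
Starting from "ttvlhmbwmg": after the first operation, "gtvlhmbwmt"; after the second, "wmtgtvlhmb".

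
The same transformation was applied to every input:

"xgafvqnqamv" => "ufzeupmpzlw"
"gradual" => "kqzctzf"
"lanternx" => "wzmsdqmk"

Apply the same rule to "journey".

xntqmdi

Each output is the input with this applied: shift every letter 1 place backward in the alphabet (wrapping around), then swap the first and last characters.
Starting from "journey": after the first operation, "intqmdx"; after the second, "xntqmdi".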